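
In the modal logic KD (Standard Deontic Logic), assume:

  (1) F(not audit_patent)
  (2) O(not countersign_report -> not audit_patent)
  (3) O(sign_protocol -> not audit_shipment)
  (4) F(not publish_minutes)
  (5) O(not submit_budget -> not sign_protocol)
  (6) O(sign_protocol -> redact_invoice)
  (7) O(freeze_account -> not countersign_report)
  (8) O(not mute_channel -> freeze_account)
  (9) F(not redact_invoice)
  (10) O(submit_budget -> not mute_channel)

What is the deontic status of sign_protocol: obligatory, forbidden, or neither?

Forbidden

Premise 1 is F(not audit_patent), i.e. O(audit_patent).
Premise 2 is O(not countersign_report -> not audit_patent); contrapositively O(audit_patent -> countersign_report). Since O(audit_patent) holds, K gives O(countersign_report).
Premise 7 is O(freeze_account -> not countersign_report); contrapositively O(countersign_report -> not freeze_account). Since O(countersign_report) holds, K gives O(not freeze_account).
The contrapositive of premise 8 (O(not mute_channel -> freeze_account)) is O(not freeze_account -> mute_channel), and O(not freeze_account) is already established, so O(mute_channel).
The contrapositive of premise 10 (O(submit_budget -> not mute_channel)) is O(mute_channel -> not submit_budget), and O(mute_channel) is already established, so O(not submit_budget).
Applying K to premise 5 (O(not submit_budget -> not sign_protocol)) and O(not submit_budget) yields O(not sign_protocol).
Premises 3, 4, 6, 9 do not contribute to this derivation.
Thus O(not sign_protocol), which is F(sign_protocol): sign_protocol is forbidden.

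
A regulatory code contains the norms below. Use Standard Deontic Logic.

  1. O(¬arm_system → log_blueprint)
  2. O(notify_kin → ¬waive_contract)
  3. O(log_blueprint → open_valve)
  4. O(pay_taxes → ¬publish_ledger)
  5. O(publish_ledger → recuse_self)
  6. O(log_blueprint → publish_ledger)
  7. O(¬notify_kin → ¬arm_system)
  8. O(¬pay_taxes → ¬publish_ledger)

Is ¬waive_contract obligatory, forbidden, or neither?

Premises 4 and 8 are O(pay_taxes → ¬publish_ledger) and O(¬pay_taxes → ¬publish_ledger); every ideal world satisfies pay_taxes or ¬pay_taxes, so in either case ¬publish_ledger holds — hence O(¬publish_ledger).
The contrapositive of premise 6 (O(log_blueprint → publish_ledger)) is O(¬publish_ledger → ¬log_blueprint), and O(¬publish_ledger) is already established, so O(¬log_blueprint).
The contrapositive of premise 1 (O(¬arm_system → log_blueprint)) is O(¬log_blueprint → arm_system), and O(¬log_blueprint) is already established, so O(arm_system).
Premise 7, O(¬notify_kin → ¬arm_system), contraposes to O(arm_system → notify_kin); with O(arm_system) we get O(notify_kin).
From O(notify_kin) and premise 2, O(notify_kin → ¬waive_contract), we obtain O(¬waive_contract).
Premises 3, 5 do not contribute to this derivation.
Hence ¬waive_contract is obligatory.

Obligatory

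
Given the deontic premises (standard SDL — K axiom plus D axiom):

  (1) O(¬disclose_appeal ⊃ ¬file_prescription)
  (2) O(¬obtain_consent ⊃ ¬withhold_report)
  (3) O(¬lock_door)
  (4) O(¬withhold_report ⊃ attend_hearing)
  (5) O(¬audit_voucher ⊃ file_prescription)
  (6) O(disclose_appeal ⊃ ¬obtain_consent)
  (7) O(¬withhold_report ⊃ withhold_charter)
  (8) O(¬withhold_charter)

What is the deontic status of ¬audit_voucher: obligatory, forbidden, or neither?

From premise 8 we have O(¬withhold_charter).
Premise 7 is O(¬withhold_report ⊃ withhold_charter); contrapositively O(¬withhold_charter ⊃ withhold_report). Since O(¬withhold_charter) holds, K gives O(withhold_report).
Premise 2, O(¬obtain_consent ⊃ ¬withhold_report), contraposes to O(withhold_report ⊃ obtain_consent); with O(withhold_report) we get O(obtain_consent).
Premise 6 is O(disclose_appeal ⊃ ¬obtain_consent); contrapositively O(obtain_consent ⊃ ¬disclose_appeal). Since O(obtain_consent) holds, K gives O(¬disclose_appeal).
Premise 1 is O(¬disclose_appeal ⊃ ¬file_prescription); since O(¬disclose_appeal), deontic closure gives O(¬file_prescription).
Premise 5 is O(¬audit_voucher ⊃ file_prescription); contrapositively O(¬file_prescription ⊃ audit_voucher). Since O(¬file_prescription) holds, K gives O(audit_voucher).
Premises 3, 4 do not contribute to this derivation.
Thus O(audit_voucher), which is F(¬audit_voucher): ¬audit_voucher is forbidden.

Forbidden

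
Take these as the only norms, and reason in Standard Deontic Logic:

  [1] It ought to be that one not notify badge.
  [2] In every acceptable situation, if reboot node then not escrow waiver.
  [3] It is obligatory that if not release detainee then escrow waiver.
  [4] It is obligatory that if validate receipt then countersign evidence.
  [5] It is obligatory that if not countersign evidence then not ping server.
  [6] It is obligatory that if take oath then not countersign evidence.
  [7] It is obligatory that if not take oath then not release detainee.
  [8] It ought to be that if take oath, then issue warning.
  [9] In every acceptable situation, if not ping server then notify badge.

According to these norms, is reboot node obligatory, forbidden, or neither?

From premise 1 we have O(¬notify_badge).
The contrapositive of premise 9 (O(¬ping_server → notify_badge)) is O(¬notify_badge → ping_server), and O(¬notify_badge) is already established, so O(ping_server).
Premise 5, O(¬countersign_evidence → ¬ping_server), contraposes to O(ping_server → countersign_evidence); with O(ping_server) we get O(countersign_evidence).
Premise 6, O(take_oath → ¬countersign_evidence), contraposes to O(countersign_evidence → ¬take_oath); with O(countersign_evidence) we get O(¬take_oath).
From O(¬take_oath) and premise 7, O(¬take_oath → ¬release_detainee), we obtain O(¬release_detainee).
Applying K to premise 3 (O(¬release_detainee → escrow_waiver)) and O(¬release_detainee) yields O(escrow_waiver).
The contrapositive of premise 2 (O(reboot_node → ¬escrow_waiver)) is O(escrow_waiver → ¬reboot_node), and O(escrow_waiver) is already established, so O(¬reboot_node).
Premises 4, 8 do not contribute to this derivation.
Thus O(¬reboot_node), which is F(reboot_node): reboot_node is forbidden.

Forbidden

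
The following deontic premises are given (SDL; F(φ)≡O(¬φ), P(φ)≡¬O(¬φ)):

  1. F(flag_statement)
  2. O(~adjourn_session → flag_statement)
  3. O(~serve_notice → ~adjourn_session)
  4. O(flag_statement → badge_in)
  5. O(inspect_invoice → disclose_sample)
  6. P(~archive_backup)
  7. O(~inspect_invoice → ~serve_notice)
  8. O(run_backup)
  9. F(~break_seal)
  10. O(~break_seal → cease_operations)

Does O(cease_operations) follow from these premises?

No

Premise 10 is O(~break_seal → cease_operations), but O(~break_seal) is not derivable from the premises, so it does not yield O(cease_operations).
No other premise forces O(cease_operations). An ideal world satisfying every premise can still have cease_operations false, so O(cease_operations) is not derivable.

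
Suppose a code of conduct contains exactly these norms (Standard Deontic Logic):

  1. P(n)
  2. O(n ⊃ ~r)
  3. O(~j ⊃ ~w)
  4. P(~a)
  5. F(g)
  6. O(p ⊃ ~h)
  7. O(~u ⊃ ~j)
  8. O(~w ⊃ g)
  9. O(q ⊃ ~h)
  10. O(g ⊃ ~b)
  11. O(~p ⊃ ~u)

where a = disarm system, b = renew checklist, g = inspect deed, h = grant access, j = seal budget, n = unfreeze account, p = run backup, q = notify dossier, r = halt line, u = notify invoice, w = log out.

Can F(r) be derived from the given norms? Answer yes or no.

Premise 2 is O(n ⊃ ~r), but O(n) is not derivable from the premises (the permission P(n) asserts only ~O(~n), not O(n)), so it does not yield O(~r).
No other premise forces O(~r). An ideal world satisfying every premise can still have r true, so F(r) is not derivable.

No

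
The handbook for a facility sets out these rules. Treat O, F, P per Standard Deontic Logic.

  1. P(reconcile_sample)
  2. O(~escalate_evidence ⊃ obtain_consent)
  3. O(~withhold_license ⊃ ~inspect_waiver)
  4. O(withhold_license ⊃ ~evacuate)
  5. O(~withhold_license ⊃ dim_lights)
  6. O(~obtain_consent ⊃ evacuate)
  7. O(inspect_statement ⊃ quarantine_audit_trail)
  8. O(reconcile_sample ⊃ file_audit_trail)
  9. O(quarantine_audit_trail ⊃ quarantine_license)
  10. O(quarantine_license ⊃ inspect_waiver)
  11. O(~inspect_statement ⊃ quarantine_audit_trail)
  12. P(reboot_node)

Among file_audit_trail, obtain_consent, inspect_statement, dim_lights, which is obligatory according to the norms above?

obtain_consent

Premises 7 and 11 cover both cases: O(inspect_statement ⊃ quarantine_audit_trail) and O(~inspect_statement ⊃ quarantine_audit_trail). Since inspect_statement ∨ ~inspect_statement is a tautology, O(quarantine_audit_trail) follows.
From O(quarantine_audit_trail) and premise 9, O(quarantine_audit_trail ⊃ quarantine_license), we obtain O(quarantine_license).
From O(quarantine_license) and premise 10, O(quarantine_license ⊃ inspect_waiver), we obtain O(inspect_waiver).
The contrapositive of premise 3 (O(~withhold_license ⊃ ~inspect_waiver)) is O(inspect_waiver ⊃ withhold_license), and O(inspect_waiver) is already established, so O(withhold_license).
From O(withhold_license) and premise 4, O(withhold_license ⊃ ~evacuate), we obtain O(~evacuate).
Premise 6 is O(~obtain_consent ⊃ evacuate); contrapositively O(~evacuate ⊃ obtain_consent). Since O(~evacuate) holds, K gives O(obtain_consent).
So O(obtain_consent) holds — obtain_consent is obligatory. None of the other listed options is made obligatory by any chain of premises.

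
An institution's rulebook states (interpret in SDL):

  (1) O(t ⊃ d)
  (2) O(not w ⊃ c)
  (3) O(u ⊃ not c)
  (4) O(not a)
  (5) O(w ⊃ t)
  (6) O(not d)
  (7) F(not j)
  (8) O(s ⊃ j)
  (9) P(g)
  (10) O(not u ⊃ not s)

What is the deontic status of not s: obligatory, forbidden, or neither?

Obligatory

Premise 6 gives O(not d).
Premise 1, O(t ⊃ d), contraposes to O(not d ⊃ not t); with O(not d) we get O(not t).
Premise 5 is O(w ⊃ t); contrapositively O(not t ⊃ not w). Since O(not t) holds, K gives O(not w).
With premise 2, O(not w ⊃ c), the K-axiom yields O(c).
Premise 3, O(u ⊃ not c), contraposes to O(c ⊃ not u); with O(c) we get O(not u).
Applying K to premise 10 (O(not u ⊃ not s)) and O(not u) yields O(not s).
Premises 4, 7, 8, 9 do not contribute to this derivation.
Hence not s is obligatory.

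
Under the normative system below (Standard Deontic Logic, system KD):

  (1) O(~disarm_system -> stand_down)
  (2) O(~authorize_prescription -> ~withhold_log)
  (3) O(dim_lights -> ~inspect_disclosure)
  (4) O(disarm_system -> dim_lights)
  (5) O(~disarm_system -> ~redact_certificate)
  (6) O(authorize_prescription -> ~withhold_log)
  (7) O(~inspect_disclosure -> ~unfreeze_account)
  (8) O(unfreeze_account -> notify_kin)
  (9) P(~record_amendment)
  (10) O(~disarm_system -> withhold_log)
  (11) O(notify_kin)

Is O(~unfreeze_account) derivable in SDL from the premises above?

Premises 2 and 6 cover both cases: O(~authorize_prescription -> ~withhold_log) and O(authorize_prescription -> ~withhold_log). Since ~authorize_prescription ∨ authorize_prescription is a tautology, O(~withhold_log) follows.
Premise 10 is O(~disarm_system -> withhold_log); contrapositively O(~withhold_log -> disarm_system). Since O(~withhold_log) holds, K gives O(disarm_system).
With premise 4, O(disarm_system -> dim_lights), the K-axiom yields O(dim_lights).
Applying K to premise 3 (O(dim_lights -> ~inspect_disclosure)) and O(dim_lights) yields O(~inspect_disclosure).
Premise 7 is O(~inspect_disclosure -> ~unfreeze_account); since O(~inspect_disclosure), deontic closure gives O(~unfreeze_account).
Premises 1, 5, 8, 9, 11 do not contribute to this derivation.
So O(~unfreeze_account) follows.

Yes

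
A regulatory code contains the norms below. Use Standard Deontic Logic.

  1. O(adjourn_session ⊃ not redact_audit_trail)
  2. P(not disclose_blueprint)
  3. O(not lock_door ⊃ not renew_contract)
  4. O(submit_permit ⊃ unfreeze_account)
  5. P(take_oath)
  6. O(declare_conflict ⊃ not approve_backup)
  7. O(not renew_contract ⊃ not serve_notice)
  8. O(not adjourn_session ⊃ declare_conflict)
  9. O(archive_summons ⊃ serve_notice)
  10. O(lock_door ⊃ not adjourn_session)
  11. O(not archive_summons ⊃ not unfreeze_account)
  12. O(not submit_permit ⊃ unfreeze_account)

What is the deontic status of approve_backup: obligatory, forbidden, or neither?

Forbidden

By case analysis on not submit_permit: premise 12 gives O(not submit_permit ⊃ unfreeze_account) and premise 4 gives O(submit_permit ⊃ unfreeze_account), so O(unfreeze_account) either way.
Premise 11 is O(not archive_summons ⊃ not unfreeze_account); contrapositively O(unfreeze_account ⊃ archive_summons). Since O(unfreeze_account) holds, K gives O(archive_summons).
From O(archive_summons) and premise 9, O(archive_summons ⊃ serve_notice), we obtain O(serve_notice).
Premise 7, O(not renew_contract ⊃ not serve_notice), contraposes to O(serve_notice ⊃ renew_contract); with O(serve_notice) we get O(renew_contract).
Premise 3 is O(not lock_door ⊃ not renew_contract); contrapositively O(renew_contract ⊃ lock_door). Since O(renew_contract) holds, K gives O(lock_door).
Applying K to premise 10 (O(lock_door ⊃ not adjourn_session)) and O(lock_door) yields O(not adjourn_session).
From O(not adjourn_session) and premise 8, O(not adjourn_session ⊃ declare_conflict), we obtain O(declare_conflict).
Applying K to premise 6 (O(declare_conflict ⊃ not approve_backup)) and O(declare_conflict) yields O(not approve_backup).
Premises 1, 2, 5 do not contribute to this derivation.
Thus O(not approve_backup), which is F(approve_backup): approve_backup is forbidden.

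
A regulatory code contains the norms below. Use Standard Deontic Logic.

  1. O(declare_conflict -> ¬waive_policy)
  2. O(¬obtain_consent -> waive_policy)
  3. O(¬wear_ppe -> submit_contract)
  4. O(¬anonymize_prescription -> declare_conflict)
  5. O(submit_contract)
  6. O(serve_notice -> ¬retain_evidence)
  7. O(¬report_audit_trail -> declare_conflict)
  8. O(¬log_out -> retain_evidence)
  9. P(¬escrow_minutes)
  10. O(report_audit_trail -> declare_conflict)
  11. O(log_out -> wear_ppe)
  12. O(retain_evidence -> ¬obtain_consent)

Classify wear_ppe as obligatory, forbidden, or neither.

Obligatory

Premises 7 and 10 cover both cases: O(¬report_audit_trail -> declare_conflict) and O(report_audit_trail -> declare_conflict). Since ¬report_audit_trail ∨ report_audit_trail is a tautology, O(declare_conflict) follows.
With premise 1, O(declare_conflict -> ¬waive_policy), the K-axiom yields O(¬waive_policy).
The contrapositive of premise 2 (O(¬obtain_consent -> waive_policy)) is O(¬waive_policy -> obtain_consent), and O(¬waive_policy) is already established, so O(obtain_consent).
The contrapositive of premise 12 (O(retain_evidence -> ¬obtain_consent)) is O(obtain_consent -> ¬retain_evidence), and O(obtain_consent) is already established, so O(¬retain_evidence).
Premise 8 is O(¬log_out -> retain_evidence); contrapositively O(¬retain_evidence -> log_out). Since O(¬retain_evidence) holds, K gives O(log_out).
Premise 11 is O(log_out -> wear_ppe); since O(log_out), deontic closure gives O(wear_ppe).
Premises 3, 4, 5, 6, 9 do not contribute to this derivation.
Hence wear_ppe is obligatory.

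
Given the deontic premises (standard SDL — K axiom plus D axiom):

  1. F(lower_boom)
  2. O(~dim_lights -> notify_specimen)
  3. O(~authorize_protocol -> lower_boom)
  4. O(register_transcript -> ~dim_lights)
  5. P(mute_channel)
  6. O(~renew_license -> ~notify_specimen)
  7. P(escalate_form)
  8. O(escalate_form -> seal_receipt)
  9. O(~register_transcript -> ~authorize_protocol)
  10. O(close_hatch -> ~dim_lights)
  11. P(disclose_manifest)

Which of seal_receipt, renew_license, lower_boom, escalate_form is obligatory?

Premise 1, F(lower_boom), is equivalent to O(~lower_boom).
Premise 3 is O(~authorize_protocol -> lower_boom); contrapositively O(~lower_boom -> authorize_protocol). Since O(~lower_boom) holds, K gives O(authorize_protocol).
Premise 9 is O(~register_transcript -> ~authorize_protocol); contrapositively O(authorize_protocol -> register_transcript). Since O(authorize_protocol) holds, K gives O(register_transcript).
Applying K to premise 4 (O(register_transcript -> ~dim_lights)) and O(register_transcript) yields O(~dim_lights).
With premise 2, O(~dim_lights -> notify_specimen), the K-axiom yields O(notify_specimen).
Premise 6 is O(~renew_license -> ~notify_specimen); contrapositively O(notify_specimen -> renew_license). Since O(notify_specimen) holds, K gives O(renew_license).
So O(renew_license) holds — renew_license is obligatory. None of the other listed options is made obligatory by any chain of premises.

renew_license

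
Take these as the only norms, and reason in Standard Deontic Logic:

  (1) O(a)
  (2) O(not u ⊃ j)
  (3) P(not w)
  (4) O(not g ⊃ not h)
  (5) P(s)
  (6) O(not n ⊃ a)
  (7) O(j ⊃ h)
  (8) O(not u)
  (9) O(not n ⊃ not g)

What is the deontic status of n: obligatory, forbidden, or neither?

Obligatory

Premise 8 states O(not u) outright.
Applying K to premise 2 (O(not u ⊃ j)) and O(not u) yields O(j).
Premise 7 is O(j ⊃ h); since O(j), deontic closure gives O(h).
Premise 4, O(not g ⊃ not h), contraposes to O(h ⊃ g); with O(h) we get O(g).
Premise 9 is O(not n ⊃ not g); contrapositively O(g ⊃ n). Since O(g) holds, K gives O(n).
Premises 1, 3, 5, 6 do not contribute to this derivation.
Hence n is obligatory.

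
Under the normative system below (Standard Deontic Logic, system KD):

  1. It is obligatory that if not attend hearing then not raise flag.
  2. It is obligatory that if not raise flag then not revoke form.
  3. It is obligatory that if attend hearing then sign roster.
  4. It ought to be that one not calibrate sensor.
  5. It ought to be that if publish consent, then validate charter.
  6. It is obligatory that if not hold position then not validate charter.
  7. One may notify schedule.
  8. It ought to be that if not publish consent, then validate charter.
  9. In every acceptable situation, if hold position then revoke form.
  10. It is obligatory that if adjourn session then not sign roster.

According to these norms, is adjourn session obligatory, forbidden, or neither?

Forbidden

By case analysis on publish_consent: premise 5 gives O(publish_consent → validate_charter) and premise 8 gives O(¬publish_consent → validate_charter), so O(validate_charter) either way.
Premise 6, O(¬hold_position → ¬validate_charter), contraposes to O(validate_charter → hold_position); with O(validate_charter) we get O(hold_position).
With premise 9, O(hold_position → revoke_form), the K-axiom yields O(revoke_form).
Premise 2, O(¬raise_flag → ¬revoke_form), contraposes to O(revoke_form → raise_flag); with O(revoke_form) we get O(raise_flag).
The contrapositive of premise 1 (O(¬attend_hearing → ¬raise_flag)) is O(raise_flag → attend_hearing), and O(raise_flag) is already established, so O(attend_hearing).
Premise 3 is O(attend_hearing → sign_roster); since O(attend_hearing), deontic closure gives O(sign_roster).
The contrapositive of premise 10 (O(adjourn_session → ¬sign_roster)) is O(sign_roster → ¬adjourn_session), and O(sign_roster) is already established, so O(¬adjourn_session).
Premises 4, 7 do not contribute to this derivation.
Thus O(¬adjourn_session), which is F(adjourn_session): adjourn_session is forbidden.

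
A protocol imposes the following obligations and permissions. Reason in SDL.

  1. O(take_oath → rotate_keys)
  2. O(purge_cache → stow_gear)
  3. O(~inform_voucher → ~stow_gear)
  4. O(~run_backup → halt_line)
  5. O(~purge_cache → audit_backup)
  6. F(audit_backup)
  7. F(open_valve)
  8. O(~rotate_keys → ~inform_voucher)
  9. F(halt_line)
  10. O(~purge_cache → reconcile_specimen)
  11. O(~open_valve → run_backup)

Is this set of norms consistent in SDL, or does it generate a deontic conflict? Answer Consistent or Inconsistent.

Premise 4 is O(~run_backup → halt_line), but O(~run_backup) is not derivable from the premises, so it does not yield O(halt_line).
So O(halt_line) is not derivable, and the apparent clash with O(~halt_line) does not arise.
A world satisfying every obligation exists (e.g. audit_backup=false, halt_line=false, inform_voucher=true, open_valve=false, purge_cache=true, reconcile_specimen=false, rotate_keys=true, run_backup=true, stow_gear=true, take_oath=false); no atom is both obligatory and forbidden, so the set is consistent.

Consistent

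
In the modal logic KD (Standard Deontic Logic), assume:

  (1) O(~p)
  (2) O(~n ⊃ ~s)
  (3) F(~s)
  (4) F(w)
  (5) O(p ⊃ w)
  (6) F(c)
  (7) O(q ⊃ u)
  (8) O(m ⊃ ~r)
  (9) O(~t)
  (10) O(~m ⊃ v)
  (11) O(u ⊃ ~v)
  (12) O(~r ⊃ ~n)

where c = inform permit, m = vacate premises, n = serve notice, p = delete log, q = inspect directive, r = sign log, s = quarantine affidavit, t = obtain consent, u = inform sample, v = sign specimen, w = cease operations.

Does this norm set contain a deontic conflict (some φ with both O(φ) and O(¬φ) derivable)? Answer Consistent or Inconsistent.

Consistent

Premise 5 is O(p ⊃ w), but O(p) is not derivable from the premises, so it does not yield O(w).
So O(w) is not derivable, and the apparent clash with O(~w) does not arise.
A world satisfying every obligation exists (e.g. c=false, m=false, n=true, p=false, q=false, r=true, s=true, t=false, u=false, v=true, w=false); no atom is both obligatory and forbidden, so the set is consistent.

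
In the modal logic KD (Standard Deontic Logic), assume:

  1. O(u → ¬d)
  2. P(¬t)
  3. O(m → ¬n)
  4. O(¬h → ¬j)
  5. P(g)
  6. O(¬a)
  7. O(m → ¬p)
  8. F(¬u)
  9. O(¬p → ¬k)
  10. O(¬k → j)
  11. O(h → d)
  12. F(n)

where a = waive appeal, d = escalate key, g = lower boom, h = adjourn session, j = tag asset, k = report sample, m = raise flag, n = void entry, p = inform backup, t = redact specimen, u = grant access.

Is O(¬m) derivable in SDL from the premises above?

Premise 8, F(¬u), is equivalent to O(u).
With premise 1, O(u → ¬d), the K-axiom yields O(¬d).
Premise 11 is O(h → d); contrapositively O(¬d → ¬h). Since O(¬d) holds, K gives O(¬h).
Applying K to premise 4 (O(¬h → ¬j)) and O(¬h) yields O(¬j).
Premise 10 is O(¬k → j); contrapositively O(¬j → k). Since O(¬j) holds, K gives O(k).
Premise 9, O(¬p → ¬k), contraposes to O(k → p); with O(k) we get O(p).
The contrapositive of premise 7 (O(m → ¬p)) is O(p → ¬m), and O(p) is already established, so O(¬m).
Premises 2, 3, 5, 6, 12 do not contribute to this derivation.
So O(¬m) follows.

Yes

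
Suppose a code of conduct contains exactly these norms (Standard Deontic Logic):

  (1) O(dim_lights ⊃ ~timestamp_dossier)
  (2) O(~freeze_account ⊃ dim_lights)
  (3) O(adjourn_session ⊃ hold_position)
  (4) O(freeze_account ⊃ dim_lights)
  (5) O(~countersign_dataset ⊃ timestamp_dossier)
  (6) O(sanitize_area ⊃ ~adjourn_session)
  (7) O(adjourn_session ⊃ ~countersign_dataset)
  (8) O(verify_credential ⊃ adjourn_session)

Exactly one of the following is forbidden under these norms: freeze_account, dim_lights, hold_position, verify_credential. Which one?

By case analysis on ~freeze_account: premise 2 gives O(~freeze_account ⊃ dim_lights) and premise 4 gives O(freeze_account ⊃ dim_lights), so O(dim_lights) either way.
Applying K to premise 1 (O(dim_lights ⊃ ~timestamp_dossier)) and O(dim_lights) yields O(~timestamp_dossier).
Premise 5, O(~countersign_dataset ⊃ timestamp_dossier), contraposes to O(~timestamp_dossier ⊃ countersign_dataset); with O(~timestamp_dossier) we get O(countersign_dataset).
The contrapositive of premise 7 (O(adjourn_session ⊃ ~countersign_dataset)) is O(countersign_dataset ⊃ ~adjourn_session), and O(countersign_dataset) is already established, so O(~adjourn_session).
Premise 8, O(verify_credential ⊃ adjourn_session), contraposes to O(~adjourn_session ⊃ ~verify_credential); with O(~adjourn_session) we get O(~verify_credential).
So O(~verify_credential) holds, i.e. verify_credential is forbidden. None of the other listed options is forbidden under the premises.

verify_credential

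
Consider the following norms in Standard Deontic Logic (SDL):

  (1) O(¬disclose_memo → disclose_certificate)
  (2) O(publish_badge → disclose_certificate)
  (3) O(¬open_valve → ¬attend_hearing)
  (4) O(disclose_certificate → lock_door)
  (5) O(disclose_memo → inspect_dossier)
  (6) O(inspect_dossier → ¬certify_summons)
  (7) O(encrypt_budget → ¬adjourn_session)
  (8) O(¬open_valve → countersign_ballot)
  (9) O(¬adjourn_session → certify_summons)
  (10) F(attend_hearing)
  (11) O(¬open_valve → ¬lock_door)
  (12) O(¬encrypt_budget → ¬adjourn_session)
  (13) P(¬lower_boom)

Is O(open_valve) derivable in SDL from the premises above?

Yes

By case analysis on encrypt_budget: premise 7 gives O(encrypt_budget → ¬adjourn_session) and premise 12 gives O(¬encrypt_budget → ¬adjourn_session), so O(¬adjourn_session) either way.
With premise 9, O(¬adjourn_session → certify_summons), the K-axiom yields O(certify_summons).
Premise 6 is O(inspect_dossier → ¬certify_summons); contrapositively O(certify_summons → ¬inspect_dossier). Since O(certify_summons) holds, K gives O(¬inspect_dossier).
Premise 5 is O(disclose_memo → inspect_dossier); contrapositively O(¬inspect_dossier → ¬disclose_memo). Since O(¬inspect_dossier) holds, K gives O(¬disclose_memo).
Premise 1 is O(¬disclose_memo → disclose_certificate); since O(¬disclose_memo), deontic closure gives O(disclose_certificate).
Premise 4 is O(disclose_certificate → lock_door); since O(disclose_certificate), deontic closure gives O(lock_door).
The contrapositive of premise 11 (O(¬open_valve → ¬lock_door)) is O(lock_door → open_valve), and O(lock_door) is already established, so O(open_valve).
Premises 2, 3, 8, 10, 13 do not contribute to this derivation.
So O(open_valve) follows.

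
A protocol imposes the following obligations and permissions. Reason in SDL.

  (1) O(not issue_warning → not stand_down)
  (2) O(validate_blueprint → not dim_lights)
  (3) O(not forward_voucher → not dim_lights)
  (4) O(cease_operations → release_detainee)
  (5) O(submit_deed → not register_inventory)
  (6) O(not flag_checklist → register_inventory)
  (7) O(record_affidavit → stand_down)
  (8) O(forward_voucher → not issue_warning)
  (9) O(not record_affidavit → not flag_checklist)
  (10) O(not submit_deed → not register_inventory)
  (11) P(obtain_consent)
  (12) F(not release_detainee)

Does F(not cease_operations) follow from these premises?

Premise 4 is O(cease_operations → release_detainee); even if O(release_detainee) held, inferring O(cease_operations) would be affirming the consequent — invalid.
No other premise forces O(cease_operations). An ideal world satisfying every premise can still have not cease_operations true, so F(not cease_operations) is not derivable.

No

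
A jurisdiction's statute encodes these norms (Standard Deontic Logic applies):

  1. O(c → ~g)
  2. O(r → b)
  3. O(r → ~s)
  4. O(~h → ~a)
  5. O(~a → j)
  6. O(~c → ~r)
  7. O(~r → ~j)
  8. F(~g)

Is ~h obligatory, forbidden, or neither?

Premise 8, F(~g), is equivalent to O(g).
Premise 1, O(c → ~g), contraposes to O(g → ~c); with O(g) we get O(~c).
From O(~c) and premise 6, O(~c → ~r), we obtain O(~r).
With premise 7, O(~r → ~j), the K-axiom yields O(~j).
Premise 5, O(~a → j), contraposes to O(~j → a); with O(~j) we get O(a).
The contrapositive of premise 4 (O(~h → ~a)) is O(a → h), and O(a) is already established, so O(h).
Premises 2, 3 do not contribute to this derivation.
Thus O(h), which is F(~h): ~h is forbidden.

Forbidden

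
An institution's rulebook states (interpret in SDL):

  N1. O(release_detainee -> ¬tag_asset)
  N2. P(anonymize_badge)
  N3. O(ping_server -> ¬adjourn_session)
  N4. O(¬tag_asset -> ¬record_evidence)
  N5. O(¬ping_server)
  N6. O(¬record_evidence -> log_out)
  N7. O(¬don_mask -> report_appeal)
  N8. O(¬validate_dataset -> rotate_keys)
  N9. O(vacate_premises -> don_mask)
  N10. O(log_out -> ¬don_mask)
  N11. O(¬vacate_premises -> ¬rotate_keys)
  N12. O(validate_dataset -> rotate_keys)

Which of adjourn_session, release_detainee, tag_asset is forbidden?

release_detainee

Premises 12 and 8 are O(validate_dataset -> rotate_keys) and O(¬validate_dataset -> rotate_keys); every ideal world satisfies validate_dataset or ¬validate_dataset, so in either case rotate_keys holds — hence O(rotate_keys).
Premise 11 is O(¬vacate_premises -> ¬rotate_keys); contrapositively O(rotate_keys -> vacate_premises). Since O(rotate_keys) holds, K gives O(vacate_premises).
With premise 9, O(vacate_premises -> don_mask), the K-axiom yields O(don_mask).
Premise 10, O(log_out -> ¬don_mask), contraposes to O(don_mask -> ¬log_out); with O(don_mask) we get O(¬log_out).
Premise 6, O(¬record_evidence -> log_out), contraposes to O(¬log_out -> record_evidence); with O(¬log_out) we get O(record_evidence).
Premise 4, O(¬tag_asset -> ¬record_evidence), contraposes to O(record_evidence -> tag_asset); with O(record_evidence) we get O(tag_asset).
Premise 1, O(release_detainee -> ¬tag_asset), contraposes to O(tag_asset -> ¬release_detainee); with O(tag_asset) we get O(¬release_detainee).
So O(¬release_detainee) holds, i.e. release_detainee is forbidden. None of the other listed options is forbidden under the premises.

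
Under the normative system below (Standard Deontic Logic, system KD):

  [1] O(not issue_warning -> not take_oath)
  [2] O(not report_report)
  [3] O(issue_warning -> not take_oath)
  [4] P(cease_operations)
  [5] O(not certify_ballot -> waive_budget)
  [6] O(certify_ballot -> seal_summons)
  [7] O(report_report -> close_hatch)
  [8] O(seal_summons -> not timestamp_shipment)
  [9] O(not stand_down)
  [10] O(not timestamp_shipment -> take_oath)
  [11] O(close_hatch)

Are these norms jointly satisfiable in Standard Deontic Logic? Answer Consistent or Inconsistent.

Consistent

Premise 7 is O(report_report -> close_hatch); even if O(close_hatch) held, inferring O(report_report) would be affirming the consequent — invalid.
So O(report_report) is not derivable, and the apparent clash with O(not report_report) does not arise.
A world satisfying every obligation exists (e.g. cease_operations=false, certify_ballot=false, close_hatch=true, issue_warning=false, report_report=false, seal_summons=false, stand_down=false, take_oath=false, timestamp_shipment=true, waive_budget=true); no atom is both obligatory and forbidden, so the set is consistent.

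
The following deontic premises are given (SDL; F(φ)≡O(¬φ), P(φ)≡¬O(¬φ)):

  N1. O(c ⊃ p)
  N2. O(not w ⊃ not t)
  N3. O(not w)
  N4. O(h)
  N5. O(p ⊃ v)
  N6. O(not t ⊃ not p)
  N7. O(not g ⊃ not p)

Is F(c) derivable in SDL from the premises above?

Premise 3 gives O(not w).
From O(not w) and premise 2, O(not w ⊃ not t), we obtain O(not t).
From O(not t) and premise 6, O(not t ⊃ not p), we obtain O(not p).
Premise 1, O(c ⊃ p), contraposes to O(not p ⊃ not c); with O(not p) we get O(not c).
Premises 4, 5, 7 do not contribute to this derivation.
So O(not c) holds, i.e. F(c). The claim follows.

Yes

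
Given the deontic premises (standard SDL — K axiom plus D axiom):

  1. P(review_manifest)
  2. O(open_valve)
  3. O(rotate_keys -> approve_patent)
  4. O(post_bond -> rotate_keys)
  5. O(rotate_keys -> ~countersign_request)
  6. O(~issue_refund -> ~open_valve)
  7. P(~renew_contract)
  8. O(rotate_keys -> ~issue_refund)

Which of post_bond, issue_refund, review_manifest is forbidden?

post_bond

Premise 2 gives O(open_valve).
The contrapositive of premise 6 (O(~issue_refund -> ~open_valve)) is O(open_valve -> issue_refund), and O(open_valve) is already established, so O(issue_refund).
Premise 8 is O(rotate_keys -> ~issue_refund); contrapositively O(issue_refund -> ~rotate_keys). Since O(issue_refund) holds, K gives O(~rotate_keys).
Premise 4 is O(post_bond -> rotate_keys); contrapositively O(~rotate_keys -> ~post_bond). Since O(~rotate_keys) holds, K gives O(~post_bond).
So O(~post_bond) holds, i.e. post_bond is forbidden. None of the other listed options is forbidden under the premises.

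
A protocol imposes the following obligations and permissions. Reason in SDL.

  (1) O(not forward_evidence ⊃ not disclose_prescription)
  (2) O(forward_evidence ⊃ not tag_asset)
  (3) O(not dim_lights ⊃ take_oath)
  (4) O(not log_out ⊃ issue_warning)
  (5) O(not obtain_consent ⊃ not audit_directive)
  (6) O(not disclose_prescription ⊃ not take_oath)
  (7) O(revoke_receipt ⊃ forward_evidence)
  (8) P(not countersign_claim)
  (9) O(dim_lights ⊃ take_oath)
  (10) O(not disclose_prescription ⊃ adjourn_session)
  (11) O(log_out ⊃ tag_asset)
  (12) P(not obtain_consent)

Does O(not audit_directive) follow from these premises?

Premise 5 is O(not obtain_consent ⊃ not audit_directive), but O(not obtain_consent) is not derivable from the premises (the permission P(not obtain_consent) asserts only not O(obtain_consent), not O(not obtain_consent)), so it does not yield O(not audit_directive).
No other premise forces O(not audit_directive). An ideal world satisfying every premise can still have not audit_directive false, so O(not audit_directive) is not derivable.

No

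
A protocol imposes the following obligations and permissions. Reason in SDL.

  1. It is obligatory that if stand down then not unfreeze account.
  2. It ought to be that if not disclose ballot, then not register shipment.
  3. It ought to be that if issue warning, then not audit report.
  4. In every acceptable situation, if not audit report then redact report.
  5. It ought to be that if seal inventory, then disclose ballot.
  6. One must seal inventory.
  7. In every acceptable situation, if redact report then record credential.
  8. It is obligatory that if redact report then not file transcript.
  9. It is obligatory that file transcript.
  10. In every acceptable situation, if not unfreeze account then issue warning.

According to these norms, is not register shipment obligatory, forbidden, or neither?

Premise 2 is O(¬disclose_ballot → ¬register_shipment), but O(¬disclose_ballot) is not derivable from the premises, so it does not yield O(¬register_shipment).
No premise or chain of K-axiom applications forces O(¬register_shipment), and none forces O(register_shipment). So ¬register_shipment is neither obligatory nor forbidden under these norms.

Neither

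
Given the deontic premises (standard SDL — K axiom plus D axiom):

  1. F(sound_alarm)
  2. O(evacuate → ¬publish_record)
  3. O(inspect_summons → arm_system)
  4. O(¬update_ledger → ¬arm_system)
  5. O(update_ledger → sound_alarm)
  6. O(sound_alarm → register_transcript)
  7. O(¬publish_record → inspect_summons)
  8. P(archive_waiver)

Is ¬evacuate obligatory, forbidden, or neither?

Premise 1, F(sound_alarm), is equivalent to O(¬sound_alarm).
The contrapositive of premise 5 (O(update_ledger → sound_alarm)) is O(¬sound_alarm → ¬update_ledger), and O(¬sound_alarm) is already established, so O(¬update_ledger).
Premise 4 is O(¬update_ledger → ¬arm_system); since O(¬update_ledger), deontic closure gives O(¬arm_system).
The contrapositive of premise 3 (O(inspect_summons → arm_system)) is O(¬arm_system → ¬inspect_summons), and O(¬arm_system) is already established, so O(¬inspect_summons).
Premise 7, O(¬publish_record → inspect_summons), contraposes to O(¬inspect_summons → publish_record); with O(¬inspect_summons) we get O(publish_record).
Premise 2 is O(evacuate → ¬publish_record); contrapositively O(publish_record → ¬evacuate). Since O(publish_record) holds, K gives O(¬evacuate).
Premises 6, 8 do not contribute to this derivation.
Hence ¬evacuate is obligatory.

Obligatory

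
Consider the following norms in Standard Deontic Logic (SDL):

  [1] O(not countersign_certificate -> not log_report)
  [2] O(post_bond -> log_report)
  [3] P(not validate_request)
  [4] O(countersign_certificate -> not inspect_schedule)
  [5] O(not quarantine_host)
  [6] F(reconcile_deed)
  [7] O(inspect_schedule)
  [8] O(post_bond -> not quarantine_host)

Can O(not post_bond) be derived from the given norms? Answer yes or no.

Premise 7 gives O(inspect_schedule).
Premise 4, O(countersign_certificate -> not inspect_schedule), contraposes to O(inspect_schedule -> not countersign_certificate); with O(inspect_schedule) we get O(not countersign_certificate).
Applying K to premise 1 (O(not countersign_certificate -> not log_report)) and O(not countersign_certificate) yields O(not log_report).
Premise 2, O(post_bond -> log_report), contraposes to O(not log_report -> not post_bond); with O(not log_report) we get O(not post_bond).
Premises 3, 5, 6, 8 do not contribute to this derivation.
So O(not post_bond) follows.

Yes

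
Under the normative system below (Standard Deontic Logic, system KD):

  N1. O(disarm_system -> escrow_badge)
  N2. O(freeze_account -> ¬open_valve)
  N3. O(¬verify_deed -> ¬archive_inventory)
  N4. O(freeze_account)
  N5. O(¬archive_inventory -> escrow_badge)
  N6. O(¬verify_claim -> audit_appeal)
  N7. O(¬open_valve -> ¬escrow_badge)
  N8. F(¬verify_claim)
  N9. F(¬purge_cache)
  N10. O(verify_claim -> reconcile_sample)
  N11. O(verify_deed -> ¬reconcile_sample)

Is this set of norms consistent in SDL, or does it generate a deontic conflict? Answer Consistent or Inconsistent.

Inconsistent

Premise 8 is F(¬verify_claim), i.e. O(verify_claim).
Applying K to premise 10 (O(verify_claim -> reconcile_sample)) and O(verify_claim) yields O(reconcile_sample).
The contrapositive of premise 11 (O(verify_deed -> ¬reconcile_sample)) is O(reconcile_sample -> ¬verify_deed), and O(reconcile_sample) is already established, so O(¬verify_deed).
Premise 3 is O(¬verify_deed -> ¬archive_inventory); since O(¬verify_deed), deontic closure gives O(¬archive_inventory).
Applying K to premise 5 (O(¬archive_inventory -> escrow_badge)) and O(¬archive_inventory) yields O(escrow_badge).
Premise 7 is O(¬open_valve -> ¬escrow_badge); contrapositively O(escrow_badge -> open_valve). Since O(escrow_badge) holds, K gives O(open_valve).
Premise 2, O(freeze_account -> ¬open_valve), contraposes to O(open_valve -> ¬freeze_account); with O(open_valve) we get O(¬freeze_account).
But premise 4 directly asserts O(freeze_account).
We now have both O(¬freeze_account) and O(freeze_account) — freeze_account is simultaneously obligatory and forbidden, violating the D-axiom.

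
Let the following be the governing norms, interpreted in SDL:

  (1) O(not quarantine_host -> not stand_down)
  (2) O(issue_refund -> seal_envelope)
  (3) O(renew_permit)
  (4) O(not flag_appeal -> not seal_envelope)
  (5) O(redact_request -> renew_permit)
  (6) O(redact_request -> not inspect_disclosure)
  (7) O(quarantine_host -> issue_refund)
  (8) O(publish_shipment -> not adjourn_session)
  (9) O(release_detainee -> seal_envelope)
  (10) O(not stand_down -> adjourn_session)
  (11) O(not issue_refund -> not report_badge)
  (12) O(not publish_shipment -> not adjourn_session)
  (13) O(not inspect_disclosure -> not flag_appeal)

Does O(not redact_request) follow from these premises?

Yes

Premises 12 and 8 cover both cases: O(not publish_shipment -> not adjourn_session) and O(publish_shipment -> not adjourn_session). Since not publish_shipment ∨ publish_shipment is a tautology, O(not adjourn_session) follows.
Premise 10, O(not stand_down -> adjourn_session), contraposes to O(not adjourn_session -> stand_down); with O(not adjourn_session) we get O(stand_down).
The contrapositive of premise 1 (O(not quarantine_host -> not stand_down)) is O(stand_down -> quarantine_host), and O(stand_down) is already established, so O(quarantine_host).
With premise 7, O(quarantine_host -> issue_refund), the K-axiom yields O(issue_refund).
With premise 2, O(issue_refund -> seal_envelope), the K-axiom yields O(seal_envelope).
Premise 4 is O(not flag_appeal -> not seal_envelope); contrapositively O(seal_envelope -> flag_appeal). Since O(seal_envelope) holds, K gives O(flag_appeal).
Premise 13 is O(not inspect_disclosure -> not flag_appeal); contrapositively O(flag_appeal -> inspect_disclosure). Since O(flag_appeal) holds, K gives O(inspect_disclosure).
Premise 6 is O(redact_request -> not inspect_disclosure); contrapositively O(inspect_disclosure -> not redact_request). Since O(inspect_disclosure) holds, K gives O(not redact_request).
Premises 3, 5, 9, 11 do not contribute to this derivation.
So O(not redact_request) follows.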